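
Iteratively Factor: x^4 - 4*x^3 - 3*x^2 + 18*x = (x)*(x^3 - 4*x^2 - 3*x + 18) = x*(x - 3)*(x^2 - x - 6) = x*(x - 3)^2*(x + 2)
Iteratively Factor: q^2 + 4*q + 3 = (q + 3)*(q + 1)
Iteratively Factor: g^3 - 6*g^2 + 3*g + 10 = (g + 1)*(g^2 - 7*g + 10) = (g - 5)*(g + 1)*(g - 2)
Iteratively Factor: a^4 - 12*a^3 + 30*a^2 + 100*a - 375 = (a - 5)*(a^3 - 7*a^2 - 5*a + 75) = (a - 5)*(a + 3)*(a^2 - 10*a + 25) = (a - 5)^2*(a + 3)*(a - 5)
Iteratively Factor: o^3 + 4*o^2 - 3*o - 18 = (o + 3)*(o^2 + o - 6) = (o + 3)^2*(o - 2)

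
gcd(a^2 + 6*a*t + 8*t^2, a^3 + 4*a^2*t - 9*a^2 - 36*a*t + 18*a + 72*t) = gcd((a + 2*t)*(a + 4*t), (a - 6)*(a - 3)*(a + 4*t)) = a + 4*t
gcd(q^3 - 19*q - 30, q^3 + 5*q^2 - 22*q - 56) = q + 2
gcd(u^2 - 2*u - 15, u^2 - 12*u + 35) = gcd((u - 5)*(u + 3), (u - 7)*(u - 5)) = u - 5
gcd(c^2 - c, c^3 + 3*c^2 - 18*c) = c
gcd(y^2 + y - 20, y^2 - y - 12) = y - 4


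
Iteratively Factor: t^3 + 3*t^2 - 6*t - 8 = (t + 1)*(t^2 + 2*t - 8) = (t - 2)*(t + 1)*(t + 4)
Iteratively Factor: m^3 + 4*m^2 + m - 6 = (m + 3)*(m^2 + m - 2) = (m + 2)*(m + 3)*(m - 1)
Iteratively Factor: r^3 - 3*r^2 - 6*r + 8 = (r - 1)*(r^2 - 2*r - 8) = (r - 4)*(r - 1)*(r + 2)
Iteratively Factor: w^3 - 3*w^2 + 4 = (w + 1)*(w^2 - 4*w + 4) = (w - 2)*(w + 1)*(w - 2)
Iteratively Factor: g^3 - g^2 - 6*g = (g + 2)*(g^2 - 3*g) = g*(g + 2)*(g - 3)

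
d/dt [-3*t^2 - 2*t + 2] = -6*t - 2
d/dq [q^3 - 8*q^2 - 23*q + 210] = 3*q^2 - 16*q - 23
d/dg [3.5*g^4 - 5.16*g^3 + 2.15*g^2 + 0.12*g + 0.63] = 14.0*g^3 - 15.48*g^2 + 4.3*g + 0.12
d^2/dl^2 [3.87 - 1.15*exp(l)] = -1.15*exp(l)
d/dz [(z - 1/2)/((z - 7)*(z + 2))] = (-z^2 + z - 33/2)/(z^4 - 10*z^3 - 3*z^2 + 140*z + 196)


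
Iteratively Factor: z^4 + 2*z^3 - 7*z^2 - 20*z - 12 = (z + 1)*(z^3 + z^2 - 8*z - 12) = (z + 1)*(z + 2)*(z^2 - z - 6) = (z - 3)*(z + 1)*(z + 2)*(z + 2)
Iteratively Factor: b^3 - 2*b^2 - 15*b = (b + 3)*(b^2 - 5*b) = b*(b + 3)*(b - 5)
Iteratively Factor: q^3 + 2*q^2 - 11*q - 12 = (q + 4)*(q^2 - 2*q - 3) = (q - 3)*(q + 4)*(q + 1)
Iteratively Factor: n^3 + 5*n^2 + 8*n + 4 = (n + 2)*(n^2 + 3*n + 2) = (n + 1)*(n + 2)*(n + 2)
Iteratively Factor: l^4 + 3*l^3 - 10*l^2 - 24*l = (l - 3)*(l^3 + 6*l^2 + 8*l) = (l - 3)*(l + 2)*(l^2 + 4*l) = (l - 3)*(l + 2)*(l + 4)*(l)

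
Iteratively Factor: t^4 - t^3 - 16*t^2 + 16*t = (t)*(t^3 - t^2 - 16*t + 16) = t*(t - 1)*(t^2 - 16) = t*(t - 1)*(t + 4)*(t - 4)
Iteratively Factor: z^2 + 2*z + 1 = (z + 1)*(z + 1)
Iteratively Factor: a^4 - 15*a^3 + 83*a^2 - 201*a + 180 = (a - 5)*(a^3 - 10*a^2 + 33*a - 36) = (a - 5)*(a - 3)*(a^2 - 7*a + 12) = (a - 5)*(a - 4)*(a - 3)*(a - 3)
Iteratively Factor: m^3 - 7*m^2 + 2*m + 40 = (m + 2)*(m^2 - 9*m + 20) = (m - 5)*(m + 2)*(m - 4)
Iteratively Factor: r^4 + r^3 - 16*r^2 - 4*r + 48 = (r - 2)*(r^3 + 3*r^2 - 10*r - 24) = (r - 3)*(r - 2)*(r^2 + 6*r + 8) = (r - 3)*(r - 2)*(r + 2)*(r + 4)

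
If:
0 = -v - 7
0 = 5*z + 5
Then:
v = -7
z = -1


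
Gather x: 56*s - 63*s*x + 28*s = -63*s*x + 84*s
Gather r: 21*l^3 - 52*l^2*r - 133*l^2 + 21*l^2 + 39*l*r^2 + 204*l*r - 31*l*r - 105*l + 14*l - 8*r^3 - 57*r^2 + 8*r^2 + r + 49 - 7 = 21*l^3 - 112*l^2 - 91*l - 8*r^3 + r^2*(39*l - 49) + r*(-52*l^2 + 173*l + 1) + 42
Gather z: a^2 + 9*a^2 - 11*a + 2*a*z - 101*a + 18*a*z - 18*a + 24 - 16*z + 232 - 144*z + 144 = 10*a^2 - 130*a + z*(20*a - 160) + 400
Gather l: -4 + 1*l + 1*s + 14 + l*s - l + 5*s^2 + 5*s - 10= l*s + 5*s^2 + 6*s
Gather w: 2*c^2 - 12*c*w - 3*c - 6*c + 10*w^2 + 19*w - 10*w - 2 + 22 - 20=2*c^2 - 9*c + 10*w^2 + w*(9 - 12*c)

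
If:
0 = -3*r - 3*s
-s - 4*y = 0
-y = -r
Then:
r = 0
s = 0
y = 0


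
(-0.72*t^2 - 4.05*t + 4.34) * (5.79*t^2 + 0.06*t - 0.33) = -4.1688*t^4 - 23.4927*t^3 + 25.1232*t^2 + 1.5969*t - 1.4322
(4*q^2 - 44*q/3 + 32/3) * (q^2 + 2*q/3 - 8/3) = 4*q^4 - 12*q^3 - 88*q^2/9 + 416*q/9 - 256/9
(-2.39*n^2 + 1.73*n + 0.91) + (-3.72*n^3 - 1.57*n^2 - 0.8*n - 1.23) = -3.72*n^3 - 3.96*n^2 + 0.93*n - 0.32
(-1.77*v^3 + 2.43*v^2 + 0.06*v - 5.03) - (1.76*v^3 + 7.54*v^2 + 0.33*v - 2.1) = -3.53*v^3 - 5.11*v^2 - 0.27*v - 2.93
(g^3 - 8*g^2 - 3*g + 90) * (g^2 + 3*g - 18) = g^5 - 5*g^4 - 45*g^3 + 225*g^2 + 324*g - 1620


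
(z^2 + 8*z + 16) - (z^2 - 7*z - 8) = 15*z + 24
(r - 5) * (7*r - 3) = 7*r^2 - 38*r + 15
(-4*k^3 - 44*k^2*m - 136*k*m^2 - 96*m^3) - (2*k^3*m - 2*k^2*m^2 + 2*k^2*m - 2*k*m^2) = -2*k^3*m - 4*k^3 + 2*k^2*m^2 - 46*k^2*m - 134*k*m^2 - 96*m^3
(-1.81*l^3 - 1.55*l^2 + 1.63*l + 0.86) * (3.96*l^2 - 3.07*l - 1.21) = -7.1676*l^5 - 0.5813*l^4 + 13.4034*l^3 + 0.277*l^2 - 4.6125*l - 1.0406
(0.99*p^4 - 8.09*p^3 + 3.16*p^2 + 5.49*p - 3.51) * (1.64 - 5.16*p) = -5.1084*p^5 + 43.368*p^4 - 29.5732*p^3 - 23.146*p^2 + 27.1152*p - 5.7564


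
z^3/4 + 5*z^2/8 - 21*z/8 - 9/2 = (z/4 + 1)*(z - 3)*(z + 3/2)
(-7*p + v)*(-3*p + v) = 21*p^2 - 10*p*v + v^2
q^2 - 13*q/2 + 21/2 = (q - 7/2)*(q - 3)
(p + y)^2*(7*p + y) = 7*p^3 + 15*p^2*y + 9*p*y^2 + y^3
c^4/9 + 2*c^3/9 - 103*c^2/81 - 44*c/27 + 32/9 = (c/3 + 1)^2*(c - 8/3)*(c - 4/3)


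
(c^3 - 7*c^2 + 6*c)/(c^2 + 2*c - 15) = c*(c^2 - 7*c + 6)/(c^2 + 2*c - 15)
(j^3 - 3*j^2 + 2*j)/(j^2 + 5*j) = (j^2 - 3*j + 2)/(j + 5)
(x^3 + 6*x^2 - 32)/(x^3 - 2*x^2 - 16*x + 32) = (x + 4)/(x - 4)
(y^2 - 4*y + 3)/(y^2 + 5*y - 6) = (y - 3)/(y + 6)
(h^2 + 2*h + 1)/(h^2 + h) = (h + 1)/h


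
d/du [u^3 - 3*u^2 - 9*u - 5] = 3*u^2 - 6*u - 9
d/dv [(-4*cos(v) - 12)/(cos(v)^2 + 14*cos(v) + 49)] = 4*(1 - cos(v))*sin(v)/(cos(v) + 7)^3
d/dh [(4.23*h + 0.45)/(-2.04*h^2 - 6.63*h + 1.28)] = (8.6292*h^2 + 1.836*h + 8.3979)/(4.1616*h^4 + 27.0504*h^3 + 38.7345*h^2 - 16.9728*h + 1.6384)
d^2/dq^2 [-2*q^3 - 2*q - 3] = -12*q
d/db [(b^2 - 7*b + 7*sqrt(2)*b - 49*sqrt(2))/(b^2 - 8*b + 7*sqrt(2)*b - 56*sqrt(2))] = -1/(b^2 - 16*b + 64)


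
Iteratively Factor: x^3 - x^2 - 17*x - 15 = (x + 3)*(x^2 - 4*x - 5) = (x + 1)*(x + 3)*(x - 5)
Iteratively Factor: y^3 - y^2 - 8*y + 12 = (y + 3)*(y^2 - 4*y + 4) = (y - 2)*(y + 3)*(y - 2)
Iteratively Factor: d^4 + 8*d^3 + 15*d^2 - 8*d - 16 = (d + 4)*(d^3 + 4*d^2 - d - 4) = (d - 1)*(d + 4)*(d^2 + 5*d + 4) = (d - 1)*(d + 1)*(d + 4)*(d + 4)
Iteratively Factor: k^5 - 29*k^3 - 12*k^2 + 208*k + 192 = (k + 1)*(k^4 - k^3 - 28*k^2 + 16*k + 192) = (k - 4)*(k + 1)*(k^3 + 3*k^2 - 16*k - 48) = (k - 4)*(k + 1)*(k + 3)*(k^2 - 16) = (k - 4)^2*(k + 1)*(k + 3)*(k + 4)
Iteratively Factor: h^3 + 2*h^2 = (h)*(h^2 + 2*h) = h*(h + 2)*(h)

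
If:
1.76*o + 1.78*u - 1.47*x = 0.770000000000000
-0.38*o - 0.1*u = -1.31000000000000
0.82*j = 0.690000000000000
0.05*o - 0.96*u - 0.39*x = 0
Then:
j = 0.84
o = 3.69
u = -0.93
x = 2.77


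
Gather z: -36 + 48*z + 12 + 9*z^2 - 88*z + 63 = 9*z^2 - 40*z + 39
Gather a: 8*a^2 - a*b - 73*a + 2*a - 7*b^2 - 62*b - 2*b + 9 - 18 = 8*a^2 + a*(-b - 71) - 7*b^2 - 64*b - 9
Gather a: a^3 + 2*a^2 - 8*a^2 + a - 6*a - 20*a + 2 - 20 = a^3 - 6*a^2 - 25*a - 18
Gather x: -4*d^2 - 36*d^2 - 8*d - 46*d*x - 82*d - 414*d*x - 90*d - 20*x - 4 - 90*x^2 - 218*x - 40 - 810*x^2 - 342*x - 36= -40*d^2 - 180*d - 900*x^2 + x*(-460*d - 580) - 80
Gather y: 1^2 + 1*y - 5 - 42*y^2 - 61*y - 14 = -42*y^2 - 60*y - 18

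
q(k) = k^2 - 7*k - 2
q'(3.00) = -1.00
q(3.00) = -14.00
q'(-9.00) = -25.00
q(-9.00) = 142.00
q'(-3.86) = -14.72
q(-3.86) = 39.92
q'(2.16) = -2.68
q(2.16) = -12.45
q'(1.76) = -3.48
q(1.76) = -11.22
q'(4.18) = 1.36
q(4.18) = -13.79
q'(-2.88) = -12.76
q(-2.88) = 26.45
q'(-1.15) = -9.30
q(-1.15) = 7.37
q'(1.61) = -3.78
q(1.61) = -10.68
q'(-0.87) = -8.74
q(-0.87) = 4.85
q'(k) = 2*k - 7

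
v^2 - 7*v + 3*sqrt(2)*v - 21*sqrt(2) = (v - 7)*(v + 3*sqrt(2))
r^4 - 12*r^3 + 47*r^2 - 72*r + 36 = (r - 6)*(r - 3)*(r - 2)*(r - 1)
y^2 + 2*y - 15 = (y - 3)*(y + 5)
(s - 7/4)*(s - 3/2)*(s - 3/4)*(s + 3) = s^4 - s^3 - 111*s^2/16 + 423*s/32 - 189/32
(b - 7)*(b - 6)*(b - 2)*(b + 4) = b^4 - 11*b^3 + 8*b^2 + 188*b - 336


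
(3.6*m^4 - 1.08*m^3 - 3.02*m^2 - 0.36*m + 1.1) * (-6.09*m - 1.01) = -21.924*m^5 + 2.9412*m^4 + 19.4826*m^3 + 5.2426*m^2 - 6.3354*m - 1.111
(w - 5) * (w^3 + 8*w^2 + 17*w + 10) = w^4 + 3*w^3 - 23*w^2 - 75*w - 50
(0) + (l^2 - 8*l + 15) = l^2 - 8*l + 15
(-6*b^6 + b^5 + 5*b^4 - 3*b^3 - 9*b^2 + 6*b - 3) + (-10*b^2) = -6*b^6 + b^5 + 5*b^4 - 3*b^3 - 19*b^2 + 6*b - 3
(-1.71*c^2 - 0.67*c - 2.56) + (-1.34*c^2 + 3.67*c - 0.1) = -3.05*c^2 + 3.0*c - 2.66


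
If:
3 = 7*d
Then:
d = 3/7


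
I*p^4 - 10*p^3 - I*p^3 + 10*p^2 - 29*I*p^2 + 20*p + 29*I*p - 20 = (p + I)*(p + 4*I)*(p + 5*I)*(I*p - I)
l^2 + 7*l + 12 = (l + 3)*(l + 4)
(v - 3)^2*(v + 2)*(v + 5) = v^4 + v^3 - 23*v^2 + 3*v + 90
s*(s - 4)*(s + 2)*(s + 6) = s^4 + 4*s^3 - 20*s^2 - 48*s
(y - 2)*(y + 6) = y^2 + 4*y - 12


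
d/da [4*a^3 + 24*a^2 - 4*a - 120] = 12*a^2 + 48*a - 4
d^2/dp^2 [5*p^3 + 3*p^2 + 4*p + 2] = 30*p + 6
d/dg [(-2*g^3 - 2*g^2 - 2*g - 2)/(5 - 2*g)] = 2*(4*g^3 - 13*g^2 - 10*g - 7)/(4*g^2 - 20*g + 25)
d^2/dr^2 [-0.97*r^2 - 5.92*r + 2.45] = -1.94000000000000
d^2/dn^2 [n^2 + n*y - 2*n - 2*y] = 2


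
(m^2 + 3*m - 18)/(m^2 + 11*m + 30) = (m - 3)/(m + 5)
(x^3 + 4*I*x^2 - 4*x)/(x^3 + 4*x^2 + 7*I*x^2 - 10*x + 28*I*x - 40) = x*(x + 2*I)/(x^2 + x*(4 + 5*I) + 20*I)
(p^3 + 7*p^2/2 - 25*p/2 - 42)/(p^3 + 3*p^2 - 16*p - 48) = (p - 7/2)/(p - 4)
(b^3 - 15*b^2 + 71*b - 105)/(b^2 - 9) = (b^2 - 12*b + 35)/(b + 3)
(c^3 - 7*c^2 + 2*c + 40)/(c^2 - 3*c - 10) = c - 4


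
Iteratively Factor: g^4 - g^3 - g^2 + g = (g - 1)*(g^3 - g) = (g - 1)^2*(g^2 + g) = (g - 1)^2*(g + 1)*(g)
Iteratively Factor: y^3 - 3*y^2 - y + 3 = (y + 1)*(y^2 - 4*y + 3) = (y - 1)*(y + 1)*(y - 3)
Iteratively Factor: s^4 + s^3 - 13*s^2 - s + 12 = (s - 3)*(s^3 + 4*s^2 - s - 4) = (s - 3)*(s + 4)*(s^2 - 1) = (s - 3)*(s - 1)*(s + 4)*(s + 1)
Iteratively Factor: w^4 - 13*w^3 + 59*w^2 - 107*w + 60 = (w - 1)*(w^3 - 12*w^2 + 47*w - 60) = (w - 3)*(w - 1)*(w^2 - 9*w + 20) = (w - 4)*(w - 3)*(w - 1)*(w - 5)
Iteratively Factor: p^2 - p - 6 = (p + 2)*(p - 3)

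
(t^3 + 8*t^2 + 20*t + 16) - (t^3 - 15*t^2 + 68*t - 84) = 23*t^2 - 48*t + 100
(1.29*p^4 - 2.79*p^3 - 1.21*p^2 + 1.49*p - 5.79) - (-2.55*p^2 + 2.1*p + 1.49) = 1.29*p^4 - 2.79*p^3 + 1.34*p^2 - 0.61*p - 7.28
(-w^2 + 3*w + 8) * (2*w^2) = -2*w^4 + 6*w^3 + 16*w^2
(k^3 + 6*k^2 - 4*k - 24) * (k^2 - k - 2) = k^5 + 5*k^4 - 12*k^3 - 32*k^2 + 32*k + 48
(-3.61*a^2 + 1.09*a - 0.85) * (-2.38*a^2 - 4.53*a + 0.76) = 8.5918*a^4 + 13.7591*a^3 - 5.6583*a^2 + 4.6789*a - 0.646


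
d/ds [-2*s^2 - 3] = -4*s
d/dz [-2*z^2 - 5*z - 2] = -4*z - 5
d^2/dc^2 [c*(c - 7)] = 2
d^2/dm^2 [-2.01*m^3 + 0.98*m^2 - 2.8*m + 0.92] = 1.96 - 12.06*m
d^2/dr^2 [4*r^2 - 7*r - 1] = 8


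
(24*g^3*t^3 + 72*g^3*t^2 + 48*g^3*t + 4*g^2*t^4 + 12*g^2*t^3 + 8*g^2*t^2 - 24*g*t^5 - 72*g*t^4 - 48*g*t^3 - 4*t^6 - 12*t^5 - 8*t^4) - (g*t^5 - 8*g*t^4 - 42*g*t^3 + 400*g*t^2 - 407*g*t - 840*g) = 24*g^3*t^3 + 72*g^3*t^2 + 48*g^3*t + 4*g^2*t^4 + 12*g^2*t^3 + 8*g^2*t^2 - 25*g*t^5 - 64*g*t^4 - 6*g*t^3 - 400*g*t^2 + 407*g*t + 840*g - 4*t^6 - 12*t^5 - 8*t^4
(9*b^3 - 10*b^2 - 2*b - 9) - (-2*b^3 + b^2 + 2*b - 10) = 11*b^3 - 11*b^2 - 4*b + 1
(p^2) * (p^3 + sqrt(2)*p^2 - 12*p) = p^5 + sqrt(2)*p^4 - 12*p^3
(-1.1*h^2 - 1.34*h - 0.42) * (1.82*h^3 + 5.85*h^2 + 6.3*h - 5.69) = -2.002*h^5 - 8.8738*h^4 - 15.5334*h^3 - 4.64*h^2 + 4.9786*h + 2.3898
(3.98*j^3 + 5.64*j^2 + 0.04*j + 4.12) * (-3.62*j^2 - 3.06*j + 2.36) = -14.4076*j^5 - 32.5956*j^4 - 8.0104*j^3 - 1.7264*j^2 - 12.5128*j + 9.7232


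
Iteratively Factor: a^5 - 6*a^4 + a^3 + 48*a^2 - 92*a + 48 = (a - 1)*(a^4 - 5*a^3 - 4*a^2 + 44*a - 48) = (a - 1)*(a + 3)*(a^3 - 8*a^2 + 20*a - 16) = (a - 2)*(a - 1)*(a + 3)*(a^2 - 6*a + 8) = (a - 4)*(a - 2)*(a - 1)*(a + 3)*(a - 2)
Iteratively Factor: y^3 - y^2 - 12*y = (y + 3)*(y^2 - 4*y) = y*(y + 3)*(y - 4)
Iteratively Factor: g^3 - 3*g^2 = (g)*(g^2 - 3*g) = g^2*(g - 3)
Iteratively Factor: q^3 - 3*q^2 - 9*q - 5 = (q + 1)*(q^2 - 4*q - 5) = (q + 1)^2*(q - 5)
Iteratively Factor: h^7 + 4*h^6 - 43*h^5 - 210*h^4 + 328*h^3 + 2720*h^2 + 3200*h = (h - 5)*(h^6 + 9*h^5 + 2*h^4 - 200*h^3 - 672*h^2 - 640*h) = (h - 5)*(h + 4)*(h^5 + 5*h^4 - 18*h^3 - 128*h^2 - 160*h) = (h - 5)*(h + 2)*(h + 4)*(h^4 + 3*h^3 - 24*h^2 - 80*h) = (h - 5)*(h + 2)*(h + 4)^2*(h^3 - h^2 - 20*h) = (h - 5)^2*(h + 2)*(h + 4)^2*(h^2 + 4*h) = (h - 5)^2*(h + 2)*(h + 4)^3*(h)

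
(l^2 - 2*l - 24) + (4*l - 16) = l^2 + 2*l - 40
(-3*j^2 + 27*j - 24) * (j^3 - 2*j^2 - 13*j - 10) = -3*j^5 + 33*j^4 - 39*j^3 - 273*j^2 + 42*j + 240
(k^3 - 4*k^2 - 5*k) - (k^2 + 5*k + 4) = k^3 - 5*k^2 - 10*k - 4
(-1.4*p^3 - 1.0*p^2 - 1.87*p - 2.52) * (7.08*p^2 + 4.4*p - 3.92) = -9.912*p^5 - 13.24*p^4 - 12.1516*p^3 - 22.1496*p^2 - 3.7576*p + 9.8784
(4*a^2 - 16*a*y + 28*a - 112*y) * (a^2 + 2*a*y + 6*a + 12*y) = 4*a^4 - 8*a^3*y + 52*a^3 - 32*a^2*y^2 - 104*a^2*y + 168*a^2 - 416*a*y^2 - 336*a*y - 1344*y^2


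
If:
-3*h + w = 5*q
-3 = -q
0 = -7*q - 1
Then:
No Solution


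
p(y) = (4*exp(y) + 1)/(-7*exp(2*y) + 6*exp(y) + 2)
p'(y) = (4*exp(y) + 1)*(14*exp(2*y) - 6*exp(y))/(-7*exp(2*y) + 6*exp(y) + 2)^2 + 4*exp(y)/(-7*exp(2*y) + 6*exp(y) + 2) = (28*exp(2*y) + 14*exp(y) + 2)*exp(y)/(49*exp(4*y) - 84*exp(3*y) + 8*exp(2*y) + 24*exp(y) + 4)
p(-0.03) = 3.97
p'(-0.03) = 26.90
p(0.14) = -15.55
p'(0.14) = 488.78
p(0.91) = -0.42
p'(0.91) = 0.75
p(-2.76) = 0.53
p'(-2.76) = 0.03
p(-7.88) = 0.50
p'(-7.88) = 0.00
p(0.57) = -0.87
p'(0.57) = 2.35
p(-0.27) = 1.62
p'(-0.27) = 3.54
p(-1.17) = 0.70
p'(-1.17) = 0.28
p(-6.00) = 0.50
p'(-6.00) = 0.00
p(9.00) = 0.00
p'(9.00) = 0.00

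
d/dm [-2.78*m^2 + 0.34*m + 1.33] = 0.34 - 5.56*m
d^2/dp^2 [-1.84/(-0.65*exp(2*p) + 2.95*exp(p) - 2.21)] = ((5.428 - 4.784*exp(p))*(0.65*exp(2*p) - 2.95*exp(p) + 2.21) + 1.84*(1.3*exp(p) - 2.95)*(2.6*exp(p) - 5.9)*exp(p))*exp(p)/(0.65*exp(2*p) - 2.95*exp(p) + 2.21)^3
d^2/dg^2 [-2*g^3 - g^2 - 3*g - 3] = -12*g - 2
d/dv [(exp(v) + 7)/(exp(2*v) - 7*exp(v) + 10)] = (-(exp(v) + 7)*(2*exp(v) - 7) + exp(2*v) - 7*exp(v) + 10)*exp(v)/(exp(2*v) - 7*exp(v) + 10)^2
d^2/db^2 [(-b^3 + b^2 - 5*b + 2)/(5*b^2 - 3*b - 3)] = 4*(-67*b^3 + 84*b^2 - 171*b + 51)/(125*b^6 - 225*b^5 - 90*b^4 + 243*b^3 + 54*b^2 - 81*b - 27)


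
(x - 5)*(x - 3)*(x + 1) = x^3 - 7*x^2 + 7*x + 15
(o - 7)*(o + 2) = o^2 - 5*o - 14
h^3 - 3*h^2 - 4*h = h*(h - 4)*(h + 1)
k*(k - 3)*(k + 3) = k^3 - 9*k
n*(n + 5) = n^2 + 5*n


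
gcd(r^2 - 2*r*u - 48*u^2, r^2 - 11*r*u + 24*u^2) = r - 8*u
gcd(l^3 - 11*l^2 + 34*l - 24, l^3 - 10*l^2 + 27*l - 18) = l^2 - 7*l + 6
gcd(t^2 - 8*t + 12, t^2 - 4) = t - 2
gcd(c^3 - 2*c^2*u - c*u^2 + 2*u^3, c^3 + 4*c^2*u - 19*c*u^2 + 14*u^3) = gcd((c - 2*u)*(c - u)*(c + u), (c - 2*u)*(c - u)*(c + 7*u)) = c^2 - 3*c*u + 2*u^2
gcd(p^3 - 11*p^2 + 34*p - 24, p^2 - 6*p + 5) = p - 1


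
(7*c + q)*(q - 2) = 7*c*q - 14*c + q^2 - 2*q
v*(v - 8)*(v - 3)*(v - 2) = v^4 - 13*v^3 + 46*v^2 - 48*v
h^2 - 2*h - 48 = (h - 8)*(h + 6)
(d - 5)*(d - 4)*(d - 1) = d^3 - 10*d^2 + 29*d - 20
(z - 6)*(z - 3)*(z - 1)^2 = z^4 - 11*z^3 + 37*z^2 - 45*z + 18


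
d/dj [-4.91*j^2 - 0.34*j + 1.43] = -9.82*j - 0.34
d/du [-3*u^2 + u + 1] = 1 - 6*u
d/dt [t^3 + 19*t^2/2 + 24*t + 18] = 3*t^2 + 19*t + 24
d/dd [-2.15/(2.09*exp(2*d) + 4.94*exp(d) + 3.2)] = (8.987*exp(d) + 10.621)*exp(d)/(2.09*exp(2*d) + 4.94*exp(d) + 3.2)^2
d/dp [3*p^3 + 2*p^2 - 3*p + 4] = 9*p^2 + 4*p - 3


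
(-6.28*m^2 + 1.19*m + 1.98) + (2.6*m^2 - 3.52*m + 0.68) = -3.68*m^2 - 2.33*m + 2.66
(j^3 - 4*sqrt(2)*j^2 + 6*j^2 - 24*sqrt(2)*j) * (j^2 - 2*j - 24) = j^5 - 4*sqrt(2)*j^4 + 4*j^4 - 36*j^3 - 16*sqrt(2)*j^3 - 144*j^2 + 144*sqrt(2)*j^2 + 576*sqrt(2)*j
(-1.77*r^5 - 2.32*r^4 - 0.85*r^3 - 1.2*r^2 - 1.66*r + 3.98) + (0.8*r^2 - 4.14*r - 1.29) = -1.77*r^5 - 2.32*r^4 - 0.85*r^3 - 0.4*r^2 - 5.8*r + 2.69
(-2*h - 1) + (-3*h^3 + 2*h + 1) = -3*h^3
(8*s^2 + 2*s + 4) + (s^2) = 9*s^2 + 2*s + 4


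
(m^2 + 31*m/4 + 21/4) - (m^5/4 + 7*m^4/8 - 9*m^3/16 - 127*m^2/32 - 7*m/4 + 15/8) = -m^5/4 - 7*m^4/8 + 9*m^3/16 + 159*m^2/32 + 19*m/2 + 27/8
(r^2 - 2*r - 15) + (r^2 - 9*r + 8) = 2*r^2 - 11*r - 7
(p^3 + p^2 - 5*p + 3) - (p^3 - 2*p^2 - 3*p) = 3*p^2 - 2*p + 3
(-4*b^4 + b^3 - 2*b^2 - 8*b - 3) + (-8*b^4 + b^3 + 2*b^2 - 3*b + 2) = -12*b^4 + 2*b^3 - 11*b - 1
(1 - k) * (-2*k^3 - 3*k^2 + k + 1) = 2*k^4 + k^3 - 4*k^2 + 1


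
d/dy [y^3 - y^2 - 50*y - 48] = 3*y^2 - 2*y - 50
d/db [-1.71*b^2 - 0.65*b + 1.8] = -3.42*b - 0.65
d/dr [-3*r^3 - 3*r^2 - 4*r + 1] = -9*r^2 - 6*r - 4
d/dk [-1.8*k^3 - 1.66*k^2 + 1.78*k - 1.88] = -5.4*k^2 - 3.32*k + 1.78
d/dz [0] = 0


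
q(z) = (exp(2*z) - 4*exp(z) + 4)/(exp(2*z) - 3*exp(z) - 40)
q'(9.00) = 0.00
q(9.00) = 1.00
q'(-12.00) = 0.00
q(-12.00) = -0.10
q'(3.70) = -0.03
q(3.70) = 1.00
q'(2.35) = -4.54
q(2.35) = 1.87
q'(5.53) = 0.00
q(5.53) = 1.00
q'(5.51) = 0.00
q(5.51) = 1.00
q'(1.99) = -43.06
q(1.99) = -3.35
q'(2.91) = -0.35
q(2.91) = 1.11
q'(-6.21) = 0.00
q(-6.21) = -0.10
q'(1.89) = -9.43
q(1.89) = -1.33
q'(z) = (-2*exp(2*z) + 3*exp(z))*(exp(2*z) - 4*exp(z) + 4)/(exp(2*z) - 3*exp(z) - 40)^2 + (2*exp(2*z) - 4*exp(z))/(exp(2*z) - 3*exp(z) - 40) = (exp(2*z) - 88*exp(z) + 172)*exp(z)/(exp(4*z) - 6*exp(3*z) - 71*exp(2*z) + 240*exp(z) + 1600)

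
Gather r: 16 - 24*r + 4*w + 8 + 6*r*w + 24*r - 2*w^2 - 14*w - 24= 6*r*w - 2*w^2 - 10*w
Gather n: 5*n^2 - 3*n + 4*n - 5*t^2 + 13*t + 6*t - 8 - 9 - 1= 5*n^2 + n - 5*t^2 + 19*t - 18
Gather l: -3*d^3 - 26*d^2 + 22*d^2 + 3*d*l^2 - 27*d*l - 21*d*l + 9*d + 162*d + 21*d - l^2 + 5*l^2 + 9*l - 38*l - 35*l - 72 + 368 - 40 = -3*d^3 - 4*d^2 + 192*d + l^2*(3*d + 4) + l*(-48*d - 64) + 256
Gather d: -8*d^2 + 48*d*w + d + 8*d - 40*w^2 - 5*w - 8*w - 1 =-8*d^2 + d*(48*w + 9) - 40*w^2 - 13*w - 1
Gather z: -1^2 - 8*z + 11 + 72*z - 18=64*z - 8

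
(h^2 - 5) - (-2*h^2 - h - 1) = 3*h^2 + h - 4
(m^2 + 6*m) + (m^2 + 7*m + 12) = 2*m^2 + 13*m + 12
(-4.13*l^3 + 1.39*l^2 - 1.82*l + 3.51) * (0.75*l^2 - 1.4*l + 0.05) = -3.0975*l^5 + 6.8245*l^4 - 3.5175*l^3 + 5.25*l^2 - 5.005*l + 0.1755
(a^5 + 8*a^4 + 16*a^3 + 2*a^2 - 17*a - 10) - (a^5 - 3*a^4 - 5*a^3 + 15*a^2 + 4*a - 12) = 11*a^4 + 21*a^3 - 13*a^2 - 21*a + 2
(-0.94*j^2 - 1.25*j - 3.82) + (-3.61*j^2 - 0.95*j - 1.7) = -4.55*j^2 - 2.2*j - 5.52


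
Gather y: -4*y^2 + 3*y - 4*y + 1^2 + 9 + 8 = -4*y^2 - y + 18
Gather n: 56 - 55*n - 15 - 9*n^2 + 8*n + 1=-9*n^2 - 47*n + 42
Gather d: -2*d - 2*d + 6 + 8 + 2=16 - 4*d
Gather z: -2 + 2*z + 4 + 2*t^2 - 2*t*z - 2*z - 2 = 2*t^2 - 2*t*z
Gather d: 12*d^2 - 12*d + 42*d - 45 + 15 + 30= 12*d^2 + 30*d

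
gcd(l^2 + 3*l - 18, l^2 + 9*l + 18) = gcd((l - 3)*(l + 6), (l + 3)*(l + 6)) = l + 6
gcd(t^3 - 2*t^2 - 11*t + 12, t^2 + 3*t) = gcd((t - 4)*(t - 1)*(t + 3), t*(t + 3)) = t + 3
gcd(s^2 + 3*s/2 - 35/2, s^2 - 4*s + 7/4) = s - 7/2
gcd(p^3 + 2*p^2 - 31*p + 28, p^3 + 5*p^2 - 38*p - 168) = p + 7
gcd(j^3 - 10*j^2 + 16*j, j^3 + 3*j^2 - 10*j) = j^2 - 2*j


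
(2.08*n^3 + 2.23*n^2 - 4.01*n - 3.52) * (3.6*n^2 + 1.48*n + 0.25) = 7.488*n^5 + 11.1064*n^4 - 10.6156*n^3 - 18.0493*n^2 - 6.2121*n - 0.88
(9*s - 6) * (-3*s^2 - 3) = -27*s^3 + 18*s^2 - 27*s + 18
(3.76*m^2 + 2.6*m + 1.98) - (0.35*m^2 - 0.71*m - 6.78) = 3.41*m^2 + 3.31*m + 8.76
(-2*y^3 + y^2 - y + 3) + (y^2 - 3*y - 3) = -2*y^3 + 2*y^2 - 4*y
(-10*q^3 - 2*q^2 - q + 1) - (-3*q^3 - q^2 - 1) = -7*q^3 - q^2 - q + 2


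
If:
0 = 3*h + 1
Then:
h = -1/3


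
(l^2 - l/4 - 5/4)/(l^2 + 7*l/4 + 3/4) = (4*l - 5)/(4*l + 3)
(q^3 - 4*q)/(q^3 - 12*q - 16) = q*(q - 2)/(q^2 - 2*q - 8)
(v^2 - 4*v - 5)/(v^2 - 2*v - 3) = (v - 5)/(v - 3)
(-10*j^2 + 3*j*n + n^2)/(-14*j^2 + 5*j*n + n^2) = (5*j + n)/(7*j + n)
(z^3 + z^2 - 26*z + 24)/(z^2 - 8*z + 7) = (z^2 + 2*z - 24)/(z - 7)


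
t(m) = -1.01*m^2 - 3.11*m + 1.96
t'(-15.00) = 27.19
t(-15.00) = -178.64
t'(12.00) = -27.35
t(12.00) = -180.80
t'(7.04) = -17.33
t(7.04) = -69.99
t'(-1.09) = -0.91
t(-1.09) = 4.15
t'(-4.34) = 5.66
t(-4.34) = -3.57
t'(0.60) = -4.32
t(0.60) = -0.27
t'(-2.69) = 2.32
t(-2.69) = 3.02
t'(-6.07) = 9.15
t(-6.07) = -16.38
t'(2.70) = -8.56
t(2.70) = -13.80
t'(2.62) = -8.40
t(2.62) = -13.12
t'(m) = -2.02*m - 3.11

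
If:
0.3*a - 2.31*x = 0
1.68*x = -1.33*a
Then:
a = 0.00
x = 0.00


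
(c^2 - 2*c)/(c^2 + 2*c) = (c - 2)/(c + 2)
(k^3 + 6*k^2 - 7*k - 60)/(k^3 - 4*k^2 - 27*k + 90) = (k + 4)/(k - 6)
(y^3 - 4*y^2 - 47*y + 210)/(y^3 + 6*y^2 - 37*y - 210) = (y - 5)/(y + 5)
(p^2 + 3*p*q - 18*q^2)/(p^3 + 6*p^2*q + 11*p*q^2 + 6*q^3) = (p^2 + 3*p*q - 18*q^2)/(p^3 + 6*p^2*q + 11*p*q^2 + 6*q^3)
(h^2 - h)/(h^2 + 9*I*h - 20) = h*(h - 1)/(h^2 + 9*I*h - 20)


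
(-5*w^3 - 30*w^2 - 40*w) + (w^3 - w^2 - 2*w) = -4*w^3 - 31*w^2 - 42*w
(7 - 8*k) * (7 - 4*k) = 32*k^2 - 84*k + 49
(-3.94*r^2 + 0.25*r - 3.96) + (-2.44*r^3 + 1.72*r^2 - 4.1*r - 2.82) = -2.44*r^3 - 2.22*r^2 - 3.85*r - 6.78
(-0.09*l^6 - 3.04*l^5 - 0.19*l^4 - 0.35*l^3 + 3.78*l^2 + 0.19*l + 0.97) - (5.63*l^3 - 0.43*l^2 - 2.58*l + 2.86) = -0.09*l^6 - 3.04*l^5 - 0.19*l^4 - 5.98*l^3 + 4.21*l^2 + 2.77*l - 1.89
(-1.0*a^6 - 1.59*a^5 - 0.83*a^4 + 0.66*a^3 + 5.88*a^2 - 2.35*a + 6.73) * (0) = 0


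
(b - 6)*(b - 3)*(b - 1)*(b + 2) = b^4 - 8*b^3 + 7*b^2 + 36*b - 36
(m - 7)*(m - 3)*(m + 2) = m^3 - 8*m^2 + m + 42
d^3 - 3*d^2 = d^2*(d - 3)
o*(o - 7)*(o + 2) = o^3 - 5*o^2 - 14*o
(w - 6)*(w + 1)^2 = w^3 - 4*w^2 - 11*w - 6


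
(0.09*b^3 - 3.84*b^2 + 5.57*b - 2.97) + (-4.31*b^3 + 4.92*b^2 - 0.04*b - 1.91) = -4.22*b^3 + 1.08*b^2 + 5.53*b - 4.88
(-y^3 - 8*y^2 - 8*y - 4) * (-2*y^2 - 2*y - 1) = 2*y^5 + 18*y^4 + 33*y^3 + 32*y^2 + 16*y + 4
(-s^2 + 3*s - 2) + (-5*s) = -s^2 - 2*s - 2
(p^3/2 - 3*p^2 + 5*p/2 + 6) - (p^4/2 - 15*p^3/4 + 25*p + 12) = -p^4/2 + 17*p^3/4 - 3*p^2 - 45*p/2 - 6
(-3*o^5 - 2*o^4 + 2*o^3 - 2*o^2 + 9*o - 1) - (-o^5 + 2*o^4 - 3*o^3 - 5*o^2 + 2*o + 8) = -2*o^5 - 4*o^4 + 5*o^3 + 3*o^2 + 7*o - 9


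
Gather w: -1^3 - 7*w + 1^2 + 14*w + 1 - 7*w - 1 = 0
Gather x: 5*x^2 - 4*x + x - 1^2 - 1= 5*x^2 - 3*x - 2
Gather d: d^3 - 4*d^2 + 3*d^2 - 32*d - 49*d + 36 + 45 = d^3 - d^2 - 81*d + 81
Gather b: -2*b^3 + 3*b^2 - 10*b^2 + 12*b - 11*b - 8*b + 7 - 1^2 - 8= -2*b^3 - 7*b^2 - 7*b - 2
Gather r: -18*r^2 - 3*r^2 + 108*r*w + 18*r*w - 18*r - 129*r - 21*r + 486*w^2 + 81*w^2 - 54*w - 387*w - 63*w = -21*r^2 + r*(126*w - 168) + 567*w^2 - 504*w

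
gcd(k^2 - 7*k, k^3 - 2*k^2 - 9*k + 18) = 1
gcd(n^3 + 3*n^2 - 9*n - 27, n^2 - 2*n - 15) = n + 3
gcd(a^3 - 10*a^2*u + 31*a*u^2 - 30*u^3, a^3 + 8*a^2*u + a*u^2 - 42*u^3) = -a + 2*u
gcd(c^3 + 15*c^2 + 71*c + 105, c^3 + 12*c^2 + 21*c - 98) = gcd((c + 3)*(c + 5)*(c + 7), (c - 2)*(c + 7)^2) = c + 7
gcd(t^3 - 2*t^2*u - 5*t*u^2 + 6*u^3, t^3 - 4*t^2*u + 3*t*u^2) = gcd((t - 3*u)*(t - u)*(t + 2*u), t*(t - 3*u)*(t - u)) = t^2 - 4*t*u + 3*u^2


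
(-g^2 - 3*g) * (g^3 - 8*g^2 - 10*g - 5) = -g^5 + 5*g^4 + 34*g^3 + 35*g^2 + 15*g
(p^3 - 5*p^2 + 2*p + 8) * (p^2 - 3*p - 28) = p^5 - 8*p^4 - 11*p^3 + 142*p^2 - 80*p - 224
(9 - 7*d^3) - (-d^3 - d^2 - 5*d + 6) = -6*d^3 + d^2 + 5*d + 3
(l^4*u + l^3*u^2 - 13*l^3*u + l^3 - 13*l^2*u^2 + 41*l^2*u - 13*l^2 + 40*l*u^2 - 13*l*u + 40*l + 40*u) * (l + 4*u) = l^5*u + 5*l^4*u^2 - 13*l^4*u + l^4 + 4*l^3*u^3 - 65*l^3*u^2 + 45*l^3*u - 13*l^3 - 52*l^2*u^3 + 204*l^2*u^2 - 65*l^2*u + 40*l^2 + 160*l*u^3 - 52*l*u^2 + 200*l*u + 160*u^2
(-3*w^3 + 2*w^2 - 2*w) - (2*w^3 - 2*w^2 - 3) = -5*w^3 + 4*w^2 - 2*w + 3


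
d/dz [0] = 0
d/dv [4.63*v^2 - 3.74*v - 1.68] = 9.26*v - 3.74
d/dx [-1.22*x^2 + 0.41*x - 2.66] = 0.41 - 2.44*x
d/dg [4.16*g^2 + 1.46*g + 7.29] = 8.32*g + 1.46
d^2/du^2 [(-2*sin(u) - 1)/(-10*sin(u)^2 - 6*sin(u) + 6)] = (-50*sin(u)^5 - 70*sin(u)^4 - 125*sin(u)^3 + 63*sin(u)^2 + 243*sin(u) + 84)/(2*(5*sin(u)^2 + 3*sin(u) - 3)^3)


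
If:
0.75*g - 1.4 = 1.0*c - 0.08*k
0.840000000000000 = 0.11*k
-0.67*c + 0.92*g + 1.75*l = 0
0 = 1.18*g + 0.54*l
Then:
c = -0.67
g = 0.16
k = 7.64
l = -0.34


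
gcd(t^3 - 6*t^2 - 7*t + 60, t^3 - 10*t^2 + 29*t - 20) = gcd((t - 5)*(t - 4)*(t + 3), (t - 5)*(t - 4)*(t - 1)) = t^2 - 9*t + 20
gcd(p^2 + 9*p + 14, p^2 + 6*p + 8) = p + 2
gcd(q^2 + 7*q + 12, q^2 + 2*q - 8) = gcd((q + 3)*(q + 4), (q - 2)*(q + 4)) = q + 4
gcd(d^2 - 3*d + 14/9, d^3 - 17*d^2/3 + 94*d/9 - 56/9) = d - 7/3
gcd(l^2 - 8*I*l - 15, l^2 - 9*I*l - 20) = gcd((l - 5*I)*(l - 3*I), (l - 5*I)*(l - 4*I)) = l - 5*I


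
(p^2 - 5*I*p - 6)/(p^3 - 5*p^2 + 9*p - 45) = (p - 2*I)/(p^2 + p*(-5 + 3*I) - 15*I)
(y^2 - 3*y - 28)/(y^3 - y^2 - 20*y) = (y - 7)/(y*(y - 5))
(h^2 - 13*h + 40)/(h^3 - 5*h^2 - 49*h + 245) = (h - 8)/(h^2 - 49)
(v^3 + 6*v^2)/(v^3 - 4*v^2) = (v + 6)/(v - 4)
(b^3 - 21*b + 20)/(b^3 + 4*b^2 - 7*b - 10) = (b^2 - 5*b + 4)/(b^2 - b - 2)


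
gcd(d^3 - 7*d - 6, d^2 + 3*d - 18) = d - 3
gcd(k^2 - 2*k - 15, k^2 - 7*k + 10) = k - 5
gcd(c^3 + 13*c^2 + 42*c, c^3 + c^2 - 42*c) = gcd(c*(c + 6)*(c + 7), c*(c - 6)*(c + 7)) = c^2 + 7*c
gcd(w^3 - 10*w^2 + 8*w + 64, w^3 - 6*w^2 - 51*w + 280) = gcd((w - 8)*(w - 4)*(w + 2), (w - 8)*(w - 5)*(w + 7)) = w - 8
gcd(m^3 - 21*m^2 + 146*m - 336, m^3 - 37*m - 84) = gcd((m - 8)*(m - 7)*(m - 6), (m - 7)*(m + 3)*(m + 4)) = m - 7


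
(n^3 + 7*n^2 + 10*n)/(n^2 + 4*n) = (n^2 + 7*n + 10)/(n + 4)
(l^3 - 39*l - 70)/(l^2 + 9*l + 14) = (l^2 - 2*l - 35)/(l + 7)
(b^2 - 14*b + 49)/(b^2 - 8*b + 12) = (b^2 - 14*b + 49)/(b^2 - 8*b + 12)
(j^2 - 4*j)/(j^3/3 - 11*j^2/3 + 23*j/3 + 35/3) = 3*j*(j - 4)/(j^3 - 11*j^2 + 23*j + 35)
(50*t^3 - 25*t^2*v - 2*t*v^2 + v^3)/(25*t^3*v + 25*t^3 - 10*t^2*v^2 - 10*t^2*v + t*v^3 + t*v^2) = (10*t^2 - 3*t*v - v^2)/(t*(5*t*v + 5*t - v^2 - v))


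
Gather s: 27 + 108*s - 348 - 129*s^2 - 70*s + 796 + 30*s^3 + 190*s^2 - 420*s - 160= 30*s^3 + 61*s^2 - 382*s + 315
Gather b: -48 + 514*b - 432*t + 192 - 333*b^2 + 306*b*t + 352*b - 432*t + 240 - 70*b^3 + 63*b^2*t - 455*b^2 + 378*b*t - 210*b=-70*b^3 + b^2*(63*t - 788) + b*(684*t + 656) - 864*t + 384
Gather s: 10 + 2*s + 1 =2*s + 11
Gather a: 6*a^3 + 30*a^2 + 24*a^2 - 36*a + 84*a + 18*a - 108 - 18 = 6*a^3 + 54*a^2 + 66*a - 126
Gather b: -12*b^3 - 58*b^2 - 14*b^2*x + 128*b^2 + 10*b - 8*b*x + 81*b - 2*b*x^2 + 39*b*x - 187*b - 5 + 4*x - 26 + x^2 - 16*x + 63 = -12*b^3 + b^2*(70 - 14*x) + b*(-2*x^2 + 31*x - 96) + x^2 - 12*x + 32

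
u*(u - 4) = u^2 - 4*u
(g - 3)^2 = g^2 - 6*g + 9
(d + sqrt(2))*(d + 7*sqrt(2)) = d^2 + 8*sqrt(2)*d + 14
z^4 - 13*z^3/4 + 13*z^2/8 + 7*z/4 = z*(z - 2)*(z - 7/4)*(z + 1/2)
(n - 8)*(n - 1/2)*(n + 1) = n^3 - 15*n^2/2 - 9*n/2 + 4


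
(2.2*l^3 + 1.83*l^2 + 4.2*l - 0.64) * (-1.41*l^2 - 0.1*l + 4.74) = -3.102*l^5 - 2.8003*l^4 + 4.323*l^3 + 9.1566*l^2 + 19.972*l - 3.0336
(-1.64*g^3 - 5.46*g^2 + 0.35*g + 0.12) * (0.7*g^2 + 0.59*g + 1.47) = -1.148*g^5 - 4.7896*g^4 - 5.3872*g^3 - 7.7357*g^2 + 0.5853*g + 0.1764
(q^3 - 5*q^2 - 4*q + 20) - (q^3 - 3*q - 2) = -5*q^2 - q + 22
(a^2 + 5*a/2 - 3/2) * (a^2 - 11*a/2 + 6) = a^4 - 3*a^3 - 37*a^2/4 + 93*a/4 - 9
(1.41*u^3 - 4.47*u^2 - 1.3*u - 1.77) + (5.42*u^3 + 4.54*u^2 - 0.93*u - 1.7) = 6.83*u^3 + 0.0700000000000003*u^2 - 2.23*u - 3.47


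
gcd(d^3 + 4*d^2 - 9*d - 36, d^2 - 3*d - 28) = d + 4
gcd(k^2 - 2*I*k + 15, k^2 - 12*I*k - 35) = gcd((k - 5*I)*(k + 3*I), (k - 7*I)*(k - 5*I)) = k - 5*I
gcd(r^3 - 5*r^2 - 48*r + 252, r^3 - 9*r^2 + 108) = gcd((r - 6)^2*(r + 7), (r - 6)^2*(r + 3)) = r^2 - 12*r + 36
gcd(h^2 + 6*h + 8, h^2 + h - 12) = h + 4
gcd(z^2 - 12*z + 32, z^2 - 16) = z - 4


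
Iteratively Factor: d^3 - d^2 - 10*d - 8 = (d - 4)*(d^2 + 3*d + 2) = (d - 4)*(d + 1)*(d + 2)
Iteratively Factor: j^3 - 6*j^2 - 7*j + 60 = (j - 4)*(j^2 - 2*j - 15) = (j - 4)*(j + 3)*(j - 5)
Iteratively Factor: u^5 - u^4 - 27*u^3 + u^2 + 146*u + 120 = (u - 5)*(u^4 + 4*u^3 - 7*u^2 - 34*u - 24) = (u - 5)*(u + 2)*(u^3 + 2*u^2 - 11*u - 12) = (u - 5)*(u - 3)*(u + 2)*(u^2 + 5*u + 4) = (u - 5)*(u - 3)*(u + 2)*(u + 4)*(u + 1)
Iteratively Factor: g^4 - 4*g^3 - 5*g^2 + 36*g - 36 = (g - 3)*(g^3 - g^2 - 8*g + 12) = (g - 3)*(g + 3)*(g^2 - 4*g + 4) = (g - 3)*(g - 2)*(g + 3)*(g - 2)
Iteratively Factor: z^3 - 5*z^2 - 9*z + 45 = (z - 3)*(z^2 - 2*z - 15) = (z - 3)*(z + 3)*(z - 5)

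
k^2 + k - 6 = (k - 2)*(k + 3)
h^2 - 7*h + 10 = (h - 5)*(h - 2)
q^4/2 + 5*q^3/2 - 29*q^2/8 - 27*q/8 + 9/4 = (q/2 + 1/2)*(q - 3/2)*(q - 1/2)*(q + 6)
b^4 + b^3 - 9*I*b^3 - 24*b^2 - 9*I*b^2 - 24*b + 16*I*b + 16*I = (b + 1)*(b - 4*I)^2*(b - I)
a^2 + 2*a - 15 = (a - 3)*(a + 5)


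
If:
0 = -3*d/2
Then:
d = 0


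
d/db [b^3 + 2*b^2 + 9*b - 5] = 3*b^2 + 4*b + 9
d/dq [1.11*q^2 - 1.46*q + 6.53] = 2.22*q - 1.46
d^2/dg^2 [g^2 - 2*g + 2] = 2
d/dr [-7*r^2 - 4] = -14*r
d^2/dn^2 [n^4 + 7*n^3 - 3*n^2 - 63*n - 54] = 12*n^2 + 42*n - 6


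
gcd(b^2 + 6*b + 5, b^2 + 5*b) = b + 5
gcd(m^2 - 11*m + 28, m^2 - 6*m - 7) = m - 7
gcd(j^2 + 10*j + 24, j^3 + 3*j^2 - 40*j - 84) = 1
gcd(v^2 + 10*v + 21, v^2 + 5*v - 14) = v + 7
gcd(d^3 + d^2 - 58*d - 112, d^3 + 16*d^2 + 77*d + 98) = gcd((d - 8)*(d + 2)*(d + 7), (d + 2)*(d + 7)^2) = d^2 + 9*d + 14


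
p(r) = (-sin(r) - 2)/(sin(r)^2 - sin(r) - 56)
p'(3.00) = -0.02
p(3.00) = 0.04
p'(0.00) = 0.02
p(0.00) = 0.04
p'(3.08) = -0.02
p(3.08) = 0.04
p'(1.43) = 0.00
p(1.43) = 0.05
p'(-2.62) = -0.01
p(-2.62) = 0.03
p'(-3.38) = -0.02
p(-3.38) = 0.04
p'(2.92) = -0.02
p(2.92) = 0.04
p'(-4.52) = -0.00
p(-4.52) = 0.05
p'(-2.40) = -0.01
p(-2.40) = 0.02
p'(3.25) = -0.02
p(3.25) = 0.03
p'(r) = (-2*sin(r)*cos(r) + cos(r))*(-sin(r) - 2)/(sin(r)^2 - sin(r) - 56)^2 - cos(r)/(sin(r)^2 - sin(r) - 56)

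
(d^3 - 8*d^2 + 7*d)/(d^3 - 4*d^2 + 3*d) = (d - 7)/(d - 3)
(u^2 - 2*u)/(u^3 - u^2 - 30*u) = (2 - u)/(-u^2 + u + 30)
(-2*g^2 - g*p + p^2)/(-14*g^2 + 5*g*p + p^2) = (g + p)/(7*g + p)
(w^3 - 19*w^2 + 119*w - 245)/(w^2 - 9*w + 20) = (w^2 - 14*w + 49)/(w - 4)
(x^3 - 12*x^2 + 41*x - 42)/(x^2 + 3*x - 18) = (x^2 - 9*x + 14)/(x + 6)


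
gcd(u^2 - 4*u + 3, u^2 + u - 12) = u - 3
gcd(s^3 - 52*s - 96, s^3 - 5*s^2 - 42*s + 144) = s^2 - 2*s - 48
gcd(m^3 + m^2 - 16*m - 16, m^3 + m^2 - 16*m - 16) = m^3 + m^2 - 16*m - 16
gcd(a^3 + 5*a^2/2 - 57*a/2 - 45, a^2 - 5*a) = a - 5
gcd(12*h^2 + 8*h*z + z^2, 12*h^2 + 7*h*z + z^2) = 1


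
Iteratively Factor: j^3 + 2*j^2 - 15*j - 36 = (j - 4)*(j^2 + 6*j + 9) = (j - 4)*(j + 3)*(j + 3)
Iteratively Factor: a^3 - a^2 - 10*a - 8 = (a - 4)*(a^2 + 3*a + 2) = (a - 4)*(a + 1)*(a + 2)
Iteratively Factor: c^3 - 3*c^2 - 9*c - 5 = (c + 1)*(c^2 - 4*c - 5) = (c - 5)*(c + 1)*(c + 1)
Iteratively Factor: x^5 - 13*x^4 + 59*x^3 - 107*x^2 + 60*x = (x - 3)*(x^4 - 10*x^3 + 29*x^2 - 20*x) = (x - 4)*(x - 3)*(x^3 - 6*x^2 + 5*x) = (x - 5)*(x - 4)*(x - 3)*(x^2 - x) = x*(x - 5)*(x - 4)*(x - 3)*(x - 1)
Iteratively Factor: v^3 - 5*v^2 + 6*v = (v)*(v^2 - 5*v + 6) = v*(v - 2)*(v - 3)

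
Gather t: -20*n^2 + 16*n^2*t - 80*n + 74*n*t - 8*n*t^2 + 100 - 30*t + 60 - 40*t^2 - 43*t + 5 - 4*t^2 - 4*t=-20*n^2 - 80*n + t^2*(-8*n - 44) + t*(16*n^2 + 74*n - 77) + 165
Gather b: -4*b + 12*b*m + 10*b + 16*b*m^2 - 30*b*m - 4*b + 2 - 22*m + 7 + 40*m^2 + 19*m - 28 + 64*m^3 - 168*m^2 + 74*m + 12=b*(16*m^2 - 18*m + 2) + 64*m^3 - 128*m^2 + 71*m - 7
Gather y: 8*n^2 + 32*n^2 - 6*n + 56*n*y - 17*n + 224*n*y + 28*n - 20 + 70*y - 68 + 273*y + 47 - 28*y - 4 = 40*n^2 + 5*n + y*(280*n + 315) - 45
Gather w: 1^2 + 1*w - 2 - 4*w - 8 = -3*w - 9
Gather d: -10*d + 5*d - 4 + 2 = -5*d - 2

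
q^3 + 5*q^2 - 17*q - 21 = (q - 3)*(q + 1)*(q + 7)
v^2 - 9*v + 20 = (v - 5)*(v - 4)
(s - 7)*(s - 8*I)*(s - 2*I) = s^3 - 7*s^2 - 10*I*s^2 - 16*s + 70*I*s + 112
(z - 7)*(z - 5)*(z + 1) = z^3 - 11*z^2 + 23*z + 35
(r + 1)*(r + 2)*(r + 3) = r^3 + 6*r^2 + 11*r + 6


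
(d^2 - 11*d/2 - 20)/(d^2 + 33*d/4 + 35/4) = 2*(2*d^2 - 11*d - 40)/(4*d^2 + 33*d + 35)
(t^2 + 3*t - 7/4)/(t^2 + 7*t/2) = (t - 1/2)/t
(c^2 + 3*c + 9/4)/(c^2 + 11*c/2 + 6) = (c + 3/2)/(c + 4)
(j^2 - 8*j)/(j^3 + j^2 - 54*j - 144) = j/(j^2 + 9*j + 18)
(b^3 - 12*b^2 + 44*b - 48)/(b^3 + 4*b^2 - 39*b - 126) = (b^2 - 6*b + 8)/(b^2 + 10*b + 21)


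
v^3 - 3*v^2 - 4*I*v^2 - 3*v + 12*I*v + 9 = (v - 3)*(v - 3*I)*(v - I)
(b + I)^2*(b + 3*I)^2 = b^4 + 8*I*b^3 - 22*b^2 - 24*I*b + 9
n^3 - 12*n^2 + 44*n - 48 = (n - 6)*(n - 4)*(n - 2)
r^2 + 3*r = r*(r + 3)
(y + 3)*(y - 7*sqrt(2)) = y^2 - 7*sqrt(2)*y + 3*y - 21*sqrt(2)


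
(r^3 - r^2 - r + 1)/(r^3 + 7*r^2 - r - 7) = (r - 1)/(r + 7)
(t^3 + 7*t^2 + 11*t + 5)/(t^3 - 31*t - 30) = (t + 1)/(t - 6)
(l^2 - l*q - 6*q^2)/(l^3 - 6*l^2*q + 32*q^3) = (l - 3*q)/(l^2 - 8*l*q + 16*q^2)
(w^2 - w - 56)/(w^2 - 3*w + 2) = (w^2 - w - 56)/(w^2 - 3*w + 2)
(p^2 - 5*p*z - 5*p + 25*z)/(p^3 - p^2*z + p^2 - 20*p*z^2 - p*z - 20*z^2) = (p - 5)/(p^2 + 4*p*z + p + 4*z)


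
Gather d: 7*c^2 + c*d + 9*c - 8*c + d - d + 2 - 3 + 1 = 7*c^2 + c*d + c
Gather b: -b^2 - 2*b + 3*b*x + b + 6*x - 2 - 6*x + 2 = -b^2 + b*(3*x - 1)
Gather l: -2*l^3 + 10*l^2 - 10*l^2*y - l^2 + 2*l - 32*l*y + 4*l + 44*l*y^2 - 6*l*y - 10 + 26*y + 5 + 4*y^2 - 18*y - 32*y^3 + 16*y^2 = -2*l^3 + l^2*(9 - 10*y) + l*(44*y^2 - 38*y + 6) - 32*y^3 + 20*y^2 + 8*y - 5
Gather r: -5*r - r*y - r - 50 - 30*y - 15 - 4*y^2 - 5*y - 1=r*(-y - 6) - 4*y^2 - 35*y - 66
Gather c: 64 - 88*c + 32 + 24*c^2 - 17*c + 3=24*c^2 - 105*c + 99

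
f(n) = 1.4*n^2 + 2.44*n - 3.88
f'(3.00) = 10.84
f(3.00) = 16.04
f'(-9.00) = -22.76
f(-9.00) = 87.56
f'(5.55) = 17.98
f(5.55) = 52.79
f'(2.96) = 10.73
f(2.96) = 15.61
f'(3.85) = 13.22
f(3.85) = 26.27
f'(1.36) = 6.25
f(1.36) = 2.03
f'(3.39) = 11.93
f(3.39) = 20.48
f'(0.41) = 3.59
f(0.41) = -2.64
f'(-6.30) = -15.20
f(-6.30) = 36.31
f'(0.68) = 4.34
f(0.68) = -1.57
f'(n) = 2.8*n + 2.44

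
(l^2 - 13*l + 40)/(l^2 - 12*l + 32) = (l - 5)/(l - 4)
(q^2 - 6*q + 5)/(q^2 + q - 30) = (q - 1)/(q + 6)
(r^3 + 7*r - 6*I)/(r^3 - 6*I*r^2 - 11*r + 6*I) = (r + 3*I)/(r - 3*I)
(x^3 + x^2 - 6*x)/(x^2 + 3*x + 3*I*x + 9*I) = x*(x - 2)/(x + 3*I)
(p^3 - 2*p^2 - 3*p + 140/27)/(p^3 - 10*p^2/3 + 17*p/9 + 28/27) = (3*p + 5)/(3*p + 1)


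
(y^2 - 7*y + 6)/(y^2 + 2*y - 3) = (y - 6)/(y + 3)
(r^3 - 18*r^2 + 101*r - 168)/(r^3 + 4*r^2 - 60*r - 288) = (r^2 - 10*r + 21)/(r^2 + 12*r + 36)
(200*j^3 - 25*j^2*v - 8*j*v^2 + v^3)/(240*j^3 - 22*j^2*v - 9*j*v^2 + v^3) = (-5*j + v)/(-6*j + v)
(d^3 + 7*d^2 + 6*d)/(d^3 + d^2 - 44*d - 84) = d*(d + 1)/(d^2 - 5*d - 14)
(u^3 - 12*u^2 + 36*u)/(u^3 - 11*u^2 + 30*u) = (u - 6)/(u - 5)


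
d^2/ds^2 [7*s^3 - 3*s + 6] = 42*s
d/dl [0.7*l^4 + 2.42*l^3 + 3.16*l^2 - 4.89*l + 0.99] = 2.8*l^3 + 7.26*l^2 + 6.32*l - 4.89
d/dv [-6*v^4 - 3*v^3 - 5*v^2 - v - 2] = -24*v^3 - 9*v^2 - 10*v - 1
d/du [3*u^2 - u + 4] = 6*u - 1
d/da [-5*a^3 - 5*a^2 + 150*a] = -15*a^2 - 10*a + 150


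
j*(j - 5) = j^2 - 5*j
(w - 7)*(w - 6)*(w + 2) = w^3 - 11*w^2 + 16*w + 84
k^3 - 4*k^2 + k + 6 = (k - 3)*(k - 2)*(k + 1)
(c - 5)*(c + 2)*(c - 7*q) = c^3 - 7*c^2*q - 3*c^2 + 21*c*q - 10*c + 70*q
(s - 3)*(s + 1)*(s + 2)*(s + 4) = s^4 + 4*s^3 - 7*s^2 - 34*s - 24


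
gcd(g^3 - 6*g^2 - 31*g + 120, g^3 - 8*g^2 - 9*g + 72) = g^2 - 11*g + 24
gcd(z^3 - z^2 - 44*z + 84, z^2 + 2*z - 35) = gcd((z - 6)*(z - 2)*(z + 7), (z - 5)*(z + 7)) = z + 7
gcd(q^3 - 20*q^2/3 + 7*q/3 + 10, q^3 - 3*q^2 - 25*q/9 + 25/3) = q - 5/3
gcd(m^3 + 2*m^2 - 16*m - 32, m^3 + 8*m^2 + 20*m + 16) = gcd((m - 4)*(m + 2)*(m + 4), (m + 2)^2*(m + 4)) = m^2 + 6*m + 8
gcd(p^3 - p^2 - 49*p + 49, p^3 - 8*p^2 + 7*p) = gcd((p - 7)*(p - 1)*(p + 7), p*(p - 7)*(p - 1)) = p^2 - 8*p + 7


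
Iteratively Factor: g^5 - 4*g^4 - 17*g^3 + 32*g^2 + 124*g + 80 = (g + 2)*(g^4 - 6*g^3 - 5*g^2 + 42*g + 40) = (g - 4)*(g + 2)*(g^3 - 2*g^2 - 13*g - 10) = (g - 5)*(g - 4)*(g + 2)*(g^2 + 3*g + 2) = (g - 5)*(g - 4)*(g + 1)*(g + 2)*(g + 2)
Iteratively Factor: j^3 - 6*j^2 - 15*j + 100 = (j - 5)*(j^2 - j - 20) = (j - 5)*(j + 4)*(j - 5)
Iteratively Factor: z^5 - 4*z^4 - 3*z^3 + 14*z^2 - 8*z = (z - 4)*(z^4 - 3*z^2 + 2*z) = (z - 4)*(z + 2)*(z^3 - 2*z^2 + z) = z*(z - 4)*(z + 2)*(z^2 - 2*z + 1) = z*(z - 4)*(z - 1)*(z + 2)*(z - 1)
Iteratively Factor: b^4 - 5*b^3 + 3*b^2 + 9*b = (b)*(b^3 - 5*b^2 + 3*b + 9) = b*(b + 1)*(b^2 - 6*b + 9) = b*(b - 3)*(b + 1)*(b - 3)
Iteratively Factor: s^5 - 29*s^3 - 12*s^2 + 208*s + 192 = (s + 1)*(s^4 - s^3 - 28*s^2 + 16*s + 192) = (s + 1)*(s + 4)*(s^3 - 5*s^2 - 8*s + 48) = (s + 1)*(s + 3)*(s + 4)*(s^2 - 8*s + 16) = (s - 4)*(s + 1)*(s + 3)*(s + 4)*(s - 4)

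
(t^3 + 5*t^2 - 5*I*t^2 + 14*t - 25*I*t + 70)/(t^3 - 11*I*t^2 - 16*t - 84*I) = (t + 5)/(t - 6*I)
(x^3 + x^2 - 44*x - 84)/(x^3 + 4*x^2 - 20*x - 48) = (x - 7)/(x - 4)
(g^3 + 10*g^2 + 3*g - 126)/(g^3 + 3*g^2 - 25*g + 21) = (g + 6)/(g - 1)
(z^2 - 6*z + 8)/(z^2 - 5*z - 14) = (-z^2 + 6*z - 8)/(-z^2 + 5*z + 14)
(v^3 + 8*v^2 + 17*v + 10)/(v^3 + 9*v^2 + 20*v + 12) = (v + 5)/(v + 6)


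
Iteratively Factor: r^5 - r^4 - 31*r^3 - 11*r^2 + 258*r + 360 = (r - 4)*(r^4 + 3*r^3 - 19*r^2 - 87*r - 90) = (r - 5)*(r - 4)*(r^3 + 8*r^2 + 21*r + 18) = (r - 5)*(r - 4)*(r + 2)*(r^2 + 6*r + 9) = (r - 5)*(r - 4)*(r + 2)*(r + 3)*(r + 3)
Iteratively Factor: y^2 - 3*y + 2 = (y - 1)*(y - 2)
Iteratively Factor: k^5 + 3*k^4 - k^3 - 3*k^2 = (k)*(k^4 + 3*k^3 - k^2 - 3*k) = k^2*(k^3 + 3*k^2 - k - 3) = k^2*(k - 1)*(k^2 + 4*k + 3) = k^2*(k - 1)*(k + 1)*(k + 3)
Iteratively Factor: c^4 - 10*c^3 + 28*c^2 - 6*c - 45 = (c - 3)*(c^3 - 7*c^2 + 7*c + 15) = (c - 3)^2*(c^2 - 4*c - 5) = (c - 3)^2*(c + 1)*(c - 5)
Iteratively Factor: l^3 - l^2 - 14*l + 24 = (l - 3)*(l^2 + 2*l - 8) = (l - 3)*(l + 4)*(l - 2)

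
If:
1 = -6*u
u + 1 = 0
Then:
No Solution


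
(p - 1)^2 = p^2 - 2*p + 1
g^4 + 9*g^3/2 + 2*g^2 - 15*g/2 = g*(g - 1)*(g + 5/2)*(g + 3)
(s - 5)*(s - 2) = s^2 - 7*s + 10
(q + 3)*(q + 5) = q^2 + 8*q + 15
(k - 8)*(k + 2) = k^2 - 6*k - 16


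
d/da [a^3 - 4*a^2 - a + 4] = 3*a^2 - 8*a - 1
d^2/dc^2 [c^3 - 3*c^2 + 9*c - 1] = 6*c - 6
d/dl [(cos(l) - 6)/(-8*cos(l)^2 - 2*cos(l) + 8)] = (24*cos(l) - cos(2*l))*sin(l)/(-4*sin(l)^2 + cos(l))^2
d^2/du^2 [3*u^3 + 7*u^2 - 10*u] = 18*u + 14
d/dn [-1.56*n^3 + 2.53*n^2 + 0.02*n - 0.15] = -4.68*n^2 + 5.06*n + 0.02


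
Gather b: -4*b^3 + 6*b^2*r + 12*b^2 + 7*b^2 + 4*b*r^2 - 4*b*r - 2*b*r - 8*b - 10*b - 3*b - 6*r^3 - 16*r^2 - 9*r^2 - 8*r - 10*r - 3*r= -4*b^3 + b^2*(6*r + 19) + b*(4*r^2 - 6*r - 21) - 6*r^3 - 25*r^2 - 21*r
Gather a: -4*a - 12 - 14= -4*a - 26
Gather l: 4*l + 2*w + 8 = 4*l + 2*w + 8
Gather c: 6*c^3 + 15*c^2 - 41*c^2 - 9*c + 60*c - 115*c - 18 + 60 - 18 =6*c^3 - 26*c^2 - 64*c + 24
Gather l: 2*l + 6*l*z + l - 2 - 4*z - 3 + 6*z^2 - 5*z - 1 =l*(6*z + 3) + 6*z^2 - 9*z - 6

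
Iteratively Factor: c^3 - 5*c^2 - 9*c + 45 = (c - 5)*(c^2 - 9) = (c - 5)*(c + 3)*(c - 3)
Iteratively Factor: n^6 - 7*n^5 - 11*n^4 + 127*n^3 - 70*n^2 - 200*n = (n + 1)*(n^5 - 8*n^4 - 3*n^3 + 130*n^2 - 200*n) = (n - 5)*(n + 1)*(n^4 - 3*n^3 - 18*n^2 + 40*n) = (n - 5)*(n - 2)*(n + 1)*(n^3 - n^2 - 20*n) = n*(n - 5)*(n - 2)*(n + 1)*(n^2 - n - 20) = n*(n - 5)*(n - 2)*(n + 1)*(n + 4)*(n - 5)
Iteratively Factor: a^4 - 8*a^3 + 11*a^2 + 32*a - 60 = (a - 5)*(a^3 - 3*a^2 - 4*a + 12) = (a - 5)*(a - 3)*(a^2 - 4) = (a - 5)*(a - 3)*(a + 2)*(a - 2)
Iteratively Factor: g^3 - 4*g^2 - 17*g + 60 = (g + 4)*(g^2 - 8*g + 15) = (g - 5)*(g + 4)*(g - 3)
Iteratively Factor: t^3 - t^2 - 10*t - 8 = (t + 2)*(t^2 - 3*t - 4) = (t + 1)*(t + 2)*(t - 4)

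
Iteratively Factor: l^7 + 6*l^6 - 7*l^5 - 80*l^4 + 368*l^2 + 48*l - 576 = (l - 2)*(l^6 + 8*l^5 + 9*l^4 - 62*l^3 - 124*l^2 + 120*l + 288) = (l - 2)^2*(l^5 + 10*l^4 + 29*l^3 - 4*l^2 - 132*l - 144) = (l - 2)^2*(l + 4)*(l^4 + 6*l^3 + 5*l^2 - 24*l - 36) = (l - 2)^2*(l + 3)*(l + 4)*(l^3 + 3*l^2 - 4*l - 12) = (l - 2)^2*(l + 3)^2*(l + 4)*(l^2 - 4) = (l - 2)^2*(l + 2)*(l + 3)^2*(l + 4)*(l - 2)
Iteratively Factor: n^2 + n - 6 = (n - 2)*(n + 3)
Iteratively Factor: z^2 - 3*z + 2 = (z - 2)*(z - 1)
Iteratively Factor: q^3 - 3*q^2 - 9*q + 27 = (q - 3)*(q^2 - 9) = (q - 3)*(q + 3)*(q - 3)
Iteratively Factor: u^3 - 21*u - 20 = (u - 5)*(u^2 + 5*u + 4) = (u - 5)*(u + 4)*(u + 1)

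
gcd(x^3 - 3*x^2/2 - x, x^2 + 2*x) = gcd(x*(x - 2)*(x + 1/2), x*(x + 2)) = x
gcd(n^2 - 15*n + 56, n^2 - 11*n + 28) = n - 7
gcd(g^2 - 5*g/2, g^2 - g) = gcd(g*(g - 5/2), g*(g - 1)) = g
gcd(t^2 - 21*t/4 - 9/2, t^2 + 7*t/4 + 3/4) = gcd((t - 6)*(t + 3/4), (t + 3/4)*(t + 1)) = t + 3/4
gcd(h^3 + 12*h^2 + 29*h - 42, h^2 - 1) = h - 1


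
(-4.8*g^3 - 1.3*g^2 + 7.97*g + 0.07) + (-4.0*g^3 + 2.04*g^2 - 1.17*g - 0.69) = -8.8*g^3 + 0.74*g^2 + 6.8*g - 0.62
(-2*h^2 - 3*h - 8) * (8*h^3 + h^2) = -16*h^5 - 26*h^4 - 67*h^3 - 8*h^2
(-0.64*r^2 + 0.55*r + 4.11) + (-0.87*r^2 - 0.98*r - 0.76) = -1.51*r^2 - 0.43*r + 3.35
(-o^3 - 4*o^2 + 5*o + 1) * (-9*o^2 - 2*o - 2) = 9*o^5 + 38*o^4 - 35*o^3 - 11*o^2 - 12*o - 2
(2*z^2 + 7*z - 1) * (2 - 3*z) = -6*z^3 - 17*z^2 + 17*z - 2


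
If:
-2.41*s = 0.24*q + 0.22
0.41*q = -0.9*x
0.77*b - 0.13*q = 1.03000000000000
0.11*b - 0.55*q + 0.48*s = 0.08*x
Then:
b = 1.37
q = 0.19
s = -0.11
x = -0.09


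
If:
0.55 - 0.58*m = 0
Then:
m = 0.95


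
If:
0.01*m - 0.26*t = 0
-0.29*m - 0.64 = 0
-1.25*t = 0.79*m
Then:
No Solution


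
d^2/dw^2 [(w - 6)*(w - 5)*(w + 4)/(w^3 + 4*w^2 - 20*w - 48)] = 2*(-11*w^6 + 18*w^5 + 420*w^4 + 1016*w^3 - 6624*w^2 - 12672*w + 68352)/(w^9 + 12*w^8 - 12*w^7 - 560*w^6 - 912*w^5 + 8256*w^4 + 21952*w^3 - 29952*w^2 - 138240*w - 110592)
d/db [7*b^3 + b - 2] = 21*b^2 + 1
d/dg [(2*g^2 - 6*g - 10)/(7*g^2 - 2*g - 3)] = 2*(19*g^2 + 64*g - 1)/(49*g^4 - 28*g^3 - 38*g^2 + 12*g + 9)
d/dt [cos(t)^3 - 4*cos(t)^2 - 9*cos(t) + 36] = (-3*cos(t)^2 + 8*cos(t) + 9)*sin(t)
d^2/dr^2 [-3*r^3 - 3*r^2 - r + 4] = -18*r - 6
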